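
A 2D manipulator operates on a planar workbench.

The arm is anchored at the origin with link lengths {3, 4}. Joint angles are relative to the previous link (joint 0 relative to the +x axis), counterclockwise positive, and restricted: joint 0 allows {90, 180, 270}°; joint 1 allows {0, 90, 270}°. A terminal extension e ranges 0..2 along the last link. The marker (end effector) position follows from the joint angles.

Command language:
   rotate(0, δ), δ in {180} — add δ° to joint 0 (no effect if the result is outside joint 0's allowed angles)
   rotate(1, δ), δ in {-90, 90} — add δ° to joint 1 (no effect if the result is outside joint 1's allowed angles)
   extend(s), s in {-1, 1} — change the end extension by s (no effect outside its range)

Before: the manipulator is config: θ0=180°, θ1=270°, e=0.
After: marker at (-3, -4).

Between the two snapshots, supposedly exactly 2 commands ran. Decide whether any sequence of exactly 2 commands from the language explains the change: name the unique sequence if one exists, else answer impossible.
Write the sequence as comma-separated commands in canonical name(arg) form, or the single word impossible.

start: config: θ0=180°, θ1=270°, e=0
step 1 (rotate(1, 90)): config: θ0=180°, θ1=0°, e=0
step 2 (rotate(1, 90)): config: θ0=180°, θ1=90°, e=0
no rival 2-sequence matches.

rotate(1, 90), rotate(1, 90)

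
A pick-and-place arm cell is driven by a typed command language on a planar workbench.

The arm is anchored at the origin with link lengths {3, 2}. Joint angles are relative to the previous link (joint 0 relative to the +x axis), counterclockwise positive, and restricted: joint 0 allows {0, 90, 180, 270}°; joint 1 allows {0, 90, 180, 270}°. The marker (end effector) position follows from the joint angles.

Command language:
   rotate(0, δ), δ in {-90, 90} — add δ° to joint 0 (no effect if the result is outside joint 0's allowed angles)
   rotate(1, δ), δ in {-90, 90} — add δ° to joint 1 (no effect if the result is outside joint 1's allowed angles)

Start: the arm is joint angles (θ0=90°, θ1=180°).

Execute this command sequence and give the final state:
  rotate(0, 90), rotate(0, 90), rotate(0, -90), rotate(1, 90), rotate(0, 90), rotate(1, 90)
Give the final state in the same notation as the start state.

joint angles (θ0=270°, θ1=0°)

from: joint angles (θ0=90°, θ1=180°)
step 1 (rotate(0, 90)): joint angles (θ0=180°, θ1=180°)
step 2 (rotate(0, 90)): joint angles (θ0=270°, θ1=180°)
step 3 (rotate(0, -90)): joint angles (θ0=180°, θ1=180°)
step 4 (rotate(1, 90)): joint angles (θ0=180°, θ1=270°)
step 5 (rotate(0, 90)): joint angles (θ0=270°, θ1=270°)
step 6 (rotate(1, 90)): joint angles (θ0=270°, θ1=0°)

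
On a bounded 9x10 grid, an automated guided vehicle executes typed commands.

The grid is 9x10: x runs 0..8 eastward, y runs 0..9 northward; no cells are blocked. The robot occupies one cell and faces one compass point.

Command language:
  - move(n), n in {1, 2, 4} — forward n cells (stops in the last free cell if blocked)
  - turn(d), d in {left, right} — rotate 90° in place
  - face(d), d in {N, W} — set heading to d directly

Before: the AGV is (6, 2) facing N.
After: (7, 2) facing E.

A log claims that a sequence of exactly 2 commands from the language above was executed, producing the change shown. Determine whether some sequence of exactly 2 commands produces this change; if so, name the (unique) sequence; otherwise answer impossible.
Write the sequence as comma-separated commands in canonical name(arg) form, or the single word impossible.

turn(right), move(1)

key: running move(1) before turn(right) would end elsewhere — order is forced
start: (6, 2) facing N
step 1 (turn(right)): (6, 2) facing E
step 2 (move(1)): (7, 2) facing E
no other 2-command option fits: unique.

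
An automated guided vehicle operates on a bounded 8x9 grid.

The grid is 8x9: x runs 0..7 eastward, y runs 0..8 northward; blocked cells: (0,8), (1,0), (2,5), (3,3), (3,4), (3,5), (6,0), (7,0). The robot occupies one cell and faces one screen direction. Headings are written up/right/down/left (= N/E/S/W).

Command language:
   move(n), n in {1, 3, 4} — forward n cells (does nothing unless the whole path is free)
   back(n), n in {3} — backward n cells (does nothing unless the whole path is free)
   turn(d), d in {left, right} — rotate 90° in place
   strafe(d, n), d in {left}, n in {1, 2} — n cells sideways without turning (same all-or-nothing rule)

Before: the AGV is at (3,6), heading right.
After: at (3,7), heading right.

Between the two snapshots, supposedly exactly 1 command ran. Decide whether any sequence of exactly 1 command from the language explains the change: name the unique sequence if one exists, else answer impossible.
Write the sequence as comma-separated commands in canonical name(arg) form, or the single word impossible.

strafe(left, 1)

key: heading stays E — the single command does not turn
start: at (3,6), heading right
1. strafe(left, 1) → at (3,7), heading right
no rival 1-sequence matches.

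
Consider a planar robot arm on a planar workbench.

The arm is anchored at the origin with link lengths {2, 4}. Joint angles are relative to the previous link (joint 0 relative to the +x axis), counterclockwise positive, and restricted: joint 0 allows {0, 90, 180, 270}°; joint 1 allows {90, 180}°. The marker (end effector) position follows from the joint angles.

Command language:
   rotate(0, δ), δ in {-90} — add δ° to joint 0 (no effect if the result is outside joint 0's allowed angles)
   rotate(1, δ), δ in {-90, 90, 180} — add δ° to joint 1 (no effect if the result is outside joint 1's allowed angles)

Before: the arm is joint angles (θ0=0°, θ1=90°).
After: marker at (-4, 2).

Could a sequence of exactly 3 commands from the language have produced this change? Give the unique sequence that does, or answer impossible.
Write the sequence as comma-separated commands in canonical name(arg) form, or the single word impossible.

start: joint angles (θ0=0°, θ1=90°)
1. rotate(0, -90) → joint angles (θ0=270°, θ1=90°)
2. rotate(0, -90) → joint angles (θ0=180°, θ1=90°)
3. rotate(0, -90) → joint angles (θ0=90°, θ1=90°)
no rival 3-sequence matches.

rotate(0, -90), rotate(0, -90), rotate(0, -90)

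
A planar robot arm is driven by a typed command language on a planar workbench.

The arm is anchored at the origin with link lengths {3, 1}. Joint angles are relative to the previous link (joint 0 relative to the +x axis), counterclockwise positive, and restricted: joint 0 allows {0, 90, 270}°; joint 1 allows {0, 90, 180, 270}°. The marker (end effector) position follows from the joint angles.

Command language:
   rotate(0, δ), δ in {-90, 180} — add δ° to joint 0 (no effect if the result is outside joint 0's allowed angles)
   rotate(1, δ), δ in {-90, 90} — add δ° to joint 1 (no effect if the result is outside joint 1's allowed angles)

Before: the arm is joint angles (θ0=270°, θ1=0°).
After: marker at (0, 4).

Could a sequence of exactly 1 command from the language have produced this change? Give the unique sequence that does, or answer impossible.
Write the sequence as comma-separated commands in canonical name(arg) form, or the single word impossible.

rotate(0, 180)

t0: joint angles (θ0=270°, θ1=0°)
t=1 rotate(0, 180) ⇒ joint angles (θ0=90°, θ1=0°)
uniquely the one of 4 1-step routes that fits.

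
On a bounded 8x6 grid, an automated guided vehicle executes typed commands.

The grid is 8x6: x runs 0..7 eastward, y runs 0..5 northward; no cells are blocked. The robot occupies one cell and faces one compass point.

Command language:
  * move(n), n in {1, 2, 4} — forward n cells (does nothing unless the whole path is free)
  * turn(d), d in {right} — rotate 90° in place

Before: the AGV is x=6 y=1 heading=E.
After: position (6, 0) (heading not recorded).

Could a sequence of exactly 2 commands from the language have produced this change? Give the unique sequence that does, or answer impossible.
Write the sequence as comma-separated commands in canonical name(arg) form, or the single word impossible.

turn(right), move(1)

key: running move(1) before turn(right) would end elsewhere — order is forced
from: x=6 y=1 heading=E
step 1 (turn(right)): x=6 y=1 heading=S
step 2 (move(1)): x=6 y=0 heading=S
all 16 alternatives checked — unique.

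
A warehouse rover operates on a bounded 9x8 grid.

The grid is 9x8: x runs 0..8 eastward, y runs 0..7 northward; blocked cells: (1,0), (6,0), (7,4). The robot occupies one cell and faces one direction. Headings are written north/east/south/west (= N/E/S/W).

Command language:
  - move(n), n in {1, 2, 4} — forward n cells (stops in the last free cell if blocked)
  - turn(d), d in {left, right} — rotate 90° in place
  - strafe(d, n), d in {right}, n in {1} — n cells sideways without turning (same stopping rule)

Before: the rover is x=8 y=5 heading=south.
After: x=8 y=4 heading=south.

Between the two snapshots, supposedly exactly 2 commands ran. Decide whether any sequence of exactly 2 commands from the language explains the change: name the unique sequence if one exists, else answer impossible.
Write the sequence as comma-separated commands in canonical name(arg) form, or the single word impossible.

move(1), strafe(right, 1)

key: running strafe(right, 1) before move(1) would end elsewhere — order is forced
t0: x=8 y=5 heading=south
1. move(1) → x=8 y=4 heading=south
2. strafe(right, 1) → x=8 y=4 heading=south
uniquely the one of 36 2-step routes that fits.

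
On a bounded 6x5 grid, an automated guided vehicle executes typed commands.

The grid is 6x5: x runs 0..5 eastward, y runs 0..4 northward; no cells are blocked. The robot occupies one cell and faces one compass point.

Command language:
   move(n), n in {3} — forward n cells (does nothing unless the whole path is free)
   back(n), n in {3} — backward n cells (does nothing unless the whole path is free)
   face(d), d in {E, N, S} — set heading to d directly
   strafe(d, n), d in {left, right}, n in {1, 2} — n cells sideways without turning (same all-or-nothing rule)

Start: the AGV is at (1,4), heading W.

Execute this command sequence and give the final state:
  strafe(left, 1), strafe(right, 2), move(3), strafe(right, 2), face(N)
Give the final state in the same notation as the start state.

initial: at (1,4), heading W
[1] after strafe(left, 1): at (1,3), heading W
[2] after strafe(right, 2): at (1,3), heading W
[3] after move(3): at (1,3), heading W
[4] after strafe(right, 2): at (1,3), heading W
[5] after face(N): at (1,3), heading N

at (1,3), heading N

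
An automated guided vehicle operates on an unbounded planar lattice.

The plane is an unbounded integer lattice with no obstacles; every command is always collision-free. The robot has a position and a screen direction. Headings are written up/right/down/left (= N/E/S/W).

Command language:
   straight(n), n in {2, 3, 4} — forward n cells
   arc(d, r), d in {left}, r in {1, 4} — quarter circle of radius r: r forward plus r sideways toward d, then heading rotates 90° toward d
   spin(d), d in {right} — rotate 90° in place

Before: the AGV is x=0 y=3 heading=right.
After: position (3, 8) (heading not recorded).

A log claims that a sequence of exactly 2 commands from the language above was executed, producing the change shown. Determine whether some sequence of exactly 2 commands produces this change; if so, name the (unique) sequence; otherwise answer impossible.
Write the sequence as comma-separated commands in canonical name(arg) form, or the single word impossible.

key: order matters: swapping arc(left, 4) and arc(left, 1) lands elsewhere
t0: x=0 y=3 heading=right
t=1 arc(left, 4) ⇒ x=4 y=7 heading=up
t=2 arc(left, 1) ⇒ x=3 y=8 heading=left
uniquely the one of 36 2-step routes that fits.

arc(left, 4), arc(left, 1)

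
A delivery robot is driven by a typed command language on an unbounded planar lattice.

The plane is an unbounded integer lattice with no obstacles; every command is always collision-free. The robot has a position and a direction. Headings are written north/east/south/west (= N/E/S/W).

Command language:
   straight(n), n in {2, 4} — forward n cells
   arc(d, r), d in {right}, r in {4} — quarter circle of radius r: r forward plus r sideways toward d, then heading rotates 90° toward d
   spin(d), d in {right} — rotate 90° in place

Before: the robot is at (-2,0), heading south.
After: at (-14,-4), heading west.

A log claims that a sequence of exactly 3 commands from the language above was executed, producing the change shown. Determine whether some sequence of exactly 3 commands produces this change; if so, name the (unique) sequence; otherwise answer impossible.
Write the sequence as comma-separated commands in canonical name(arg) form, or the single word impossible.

key: running straight(4) before arc(right, 4) would end elsewhere — order is forced
from: at (-2,0), heading south
1. arc(right, 4) → at (-6,-4), heading west
2. straight(4) → at (-10,-4), heading west
3. straight(4) → at (-14,-4), heading west
no other 3-command option fits: unique.

arc(right, 4), straight(4), straight(4)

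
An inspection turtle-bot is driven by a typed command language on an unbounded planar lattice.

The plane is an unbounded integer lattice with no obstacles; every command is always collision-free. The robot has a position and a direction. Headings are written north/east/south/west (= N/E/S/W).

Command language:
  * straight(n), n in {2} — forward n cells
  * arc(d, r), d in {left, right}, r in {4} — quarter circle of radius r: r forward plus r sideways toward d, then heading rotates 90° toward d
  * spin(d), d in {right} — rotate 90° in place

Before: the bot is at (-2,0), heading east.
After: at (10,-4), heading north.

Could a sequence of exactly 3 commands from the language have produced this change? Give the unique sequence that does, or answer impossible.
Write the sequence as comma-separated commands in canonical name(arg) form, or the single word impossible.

key: running arc(left, 4) before arc(right, 4) would end elsewhere — order is forced
initial: at (-2,0), heading east
1. arc(right, 4) → at (2,-4), heading south
2. arc(left, 4) → at (6,-8), heading east
3. arc(left, 4) → at (10,-4), heading north
no other 3-command option fits: unique.

arc(right, 4), arc(left, 4), arc(left, 4)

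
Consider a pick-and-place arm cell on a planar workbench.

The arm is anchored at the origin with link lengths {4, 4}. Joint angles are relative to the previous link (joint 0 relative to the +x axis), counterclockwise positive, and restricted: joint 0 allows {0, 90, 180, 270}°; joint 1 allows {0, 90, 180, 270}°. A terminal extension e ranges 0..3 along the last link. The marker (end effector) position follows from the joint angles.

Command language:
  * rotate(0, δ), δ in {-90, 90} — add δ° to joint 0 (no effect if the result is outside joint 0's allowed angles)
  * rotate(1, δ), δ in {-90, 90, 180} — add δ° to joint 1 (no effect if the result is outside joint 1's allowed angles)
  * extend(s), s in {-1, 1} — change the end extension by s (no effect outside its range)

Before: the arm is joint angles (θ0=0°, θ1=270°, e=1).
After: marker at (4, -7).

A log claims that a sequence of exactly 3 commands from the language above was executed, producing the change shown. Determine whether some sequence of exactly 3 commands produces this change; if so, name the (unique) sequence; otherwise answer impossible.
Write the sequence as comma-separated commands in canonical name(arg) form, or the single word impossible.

extend(1), extend(1), extend(1)

initial: joint angles (θ0=0°, θ1=270°, e=1)
step 1 (extend(1)): joint angles (θ0=0°, θ1=270°, e=2)
step 2 (extend(1)): joint angles (θ0=0°, θ1=270°, e=3)
step 3 (extend(1)): joint angles (θ0=0°, θ1=270°, e=3)
uniquely the one of 343 3-step routes that fits.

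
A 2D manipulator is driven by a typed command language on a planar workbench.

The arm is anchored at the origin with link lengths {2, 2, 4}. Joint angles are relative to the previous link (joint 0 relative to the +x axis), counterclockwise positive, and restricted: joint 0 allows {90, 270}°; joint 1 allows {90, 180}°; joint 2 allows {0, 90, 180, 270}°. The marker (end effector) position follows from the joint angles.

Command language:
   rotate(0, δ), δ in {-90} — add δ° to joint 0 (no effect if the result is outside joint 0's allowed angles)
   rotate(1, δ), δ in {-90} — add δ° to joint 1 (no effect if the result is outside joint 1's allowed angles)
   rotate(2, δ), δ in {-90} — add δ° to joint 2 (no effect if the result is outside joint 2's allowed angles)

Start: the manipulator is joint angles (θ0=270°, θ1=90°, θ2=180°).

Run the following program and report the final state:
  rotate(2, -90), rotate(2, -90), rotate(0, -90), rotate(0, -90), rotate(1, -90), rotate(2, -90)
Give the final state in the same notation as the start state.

joint angles (θ0=270°, θ1=90°, θ2=270°)

begin: joint angles (θ0=270°, θ1=90°, θ2=180°)
[1] after rotate(2, -90): joint angles (θ0=270°, θ1=90°, θ2=90°)
[2] after rotate(2, -90): joint angles (θ0=270°, θ1=90°, θ2=0°)
[3] after rotate(0, -90): joint angles (θ0=270°, θ1=90°, θ2=0°)
[4] after rotate(0, -90): joint angles (θ0=270°, θ1=90°, θ2=0°)
[5] after rotate(1, -90): joint angles (θ0=270°, θ1=90°, θ2=0°)
[6] after rotate(2, -90): joint angles (θ0=270°, θ1=90°, θ2=270°)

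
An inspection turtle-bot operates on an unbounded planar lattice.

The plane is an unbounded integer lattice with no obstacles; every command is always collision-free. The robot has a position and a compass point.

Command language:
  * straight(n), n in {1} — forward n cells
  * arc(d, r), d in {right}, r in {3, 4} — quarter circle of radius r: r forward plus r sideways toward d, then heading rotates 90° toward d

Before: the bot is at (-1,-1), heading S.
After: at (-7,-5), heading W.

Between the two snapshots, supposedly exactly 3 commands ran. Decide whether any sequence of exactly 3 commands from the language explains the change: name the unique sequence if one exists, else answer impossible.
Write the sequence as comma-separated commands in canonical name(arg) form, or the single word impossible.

key: position moved to (-7,-5) AND the heading swung to W — translation plus rotation needed
initial: at (-1,-1), heading S
[1] after arc(right, 4): at (-5,-5), heading W
[2] after straight(1): at (-6,-5), heading W
[3] after straight(1): at (-7,-5), heading W
no other 3-command option fits: unique.

arc(right, 4), straight(1), straight(1)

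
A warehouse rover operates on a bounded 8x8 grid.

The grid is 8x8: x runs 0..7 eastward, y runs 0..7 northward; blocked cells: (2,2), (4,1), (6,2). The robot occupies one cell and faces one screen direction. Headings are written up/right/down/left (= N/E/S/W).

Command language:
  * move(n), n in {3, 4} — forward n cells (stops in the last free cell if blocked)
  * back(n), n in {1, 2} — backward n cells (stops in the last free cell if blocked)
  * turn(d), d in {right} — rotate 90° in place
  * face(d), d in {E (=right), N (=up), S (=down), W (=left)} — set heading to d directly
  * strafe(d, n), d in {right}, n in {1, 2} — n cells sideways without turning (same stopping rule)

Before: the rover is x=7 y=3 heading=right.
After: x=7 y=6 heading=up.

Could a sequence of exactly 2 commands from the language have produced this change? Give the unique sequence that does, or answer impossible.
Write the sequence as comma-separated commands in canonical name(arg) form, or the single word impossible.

face(N), move(3)

key: running move(3) before face(N) would end elsewhere — order is forced
initial: x=7 y=3 heading=right
step 1 (face(N)): x=7 y=3 heading=up
step 2 (move(3)): x=7 y=6 heading=up
no rival 2-sequence matches.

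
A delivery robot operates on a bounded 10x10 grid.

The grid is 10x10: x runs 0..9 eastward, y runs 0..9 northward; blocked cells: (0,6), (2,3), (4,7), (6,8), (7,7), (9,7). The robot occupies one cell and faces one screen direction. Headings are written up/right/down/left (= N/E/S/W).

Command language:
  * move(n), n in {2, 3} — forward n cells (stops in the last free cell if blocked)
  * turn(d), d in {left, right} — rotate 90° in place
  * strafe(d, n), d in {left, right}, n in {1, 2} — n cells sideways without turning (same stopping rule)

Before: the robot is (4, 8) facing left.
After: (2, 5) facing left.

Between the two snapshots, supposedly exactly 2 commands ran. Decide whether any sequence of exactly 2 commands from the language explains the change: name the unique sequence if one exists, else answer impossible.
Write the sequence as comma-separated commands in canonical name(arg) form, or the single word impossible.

checked all 2-command options: none fits.

impossible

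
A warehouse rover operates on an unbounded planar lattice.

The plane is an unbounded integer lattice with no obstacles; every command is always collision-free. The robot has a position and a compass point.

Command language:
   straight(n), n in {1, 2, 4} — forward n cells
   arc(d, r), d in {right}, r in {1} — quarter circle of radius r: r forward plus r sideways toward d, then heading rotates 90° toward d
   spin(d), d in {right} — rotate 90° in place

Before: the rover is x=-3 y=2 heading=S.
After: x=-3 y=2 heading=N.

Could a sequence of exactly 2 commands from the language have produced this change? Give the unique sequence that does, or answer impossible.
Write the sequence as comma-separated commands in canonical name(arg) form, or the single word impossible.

spin(right), spin(right)

key: (-3,2) unmoved — no command in the sequence translates
initial: x=-3 y=2 heading=S
[1] after spin(right): x=-3 y=2 heading=W
[2] after spin(right): x=-3 y=2 heading=N
no rival 2-sequence matches.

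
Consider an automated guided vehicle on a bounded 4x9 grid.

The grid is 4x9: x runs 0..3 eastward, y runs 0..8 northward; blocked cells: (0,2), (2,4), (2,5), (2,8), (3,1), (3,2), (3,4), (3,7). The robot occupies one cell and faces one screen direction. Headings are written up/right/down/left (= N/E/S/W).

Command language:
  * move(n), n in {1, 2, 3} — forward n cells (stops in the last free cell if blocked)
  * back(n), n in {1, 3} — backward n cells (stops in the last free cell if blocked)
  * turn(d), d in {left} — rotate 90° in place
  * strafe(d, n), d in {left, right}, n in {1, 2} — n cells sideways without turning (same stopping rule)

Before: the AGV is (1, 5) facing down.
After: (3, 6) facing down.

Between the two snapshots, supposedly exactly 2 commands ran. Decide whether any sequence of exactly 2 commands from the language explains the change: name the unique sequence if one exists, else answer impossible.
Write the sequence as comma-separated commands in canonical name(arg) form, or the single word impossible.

back(1), strafe(left, 2)

key: still facing S at the end — nothing in the sequence rotates
t0: (1, 5) facing down
[1] after back(1): (1, 6) facing down
[2] after strafe(left, 2): (3, 6) facing down
uniquely the one of 100 2-step routes that fits.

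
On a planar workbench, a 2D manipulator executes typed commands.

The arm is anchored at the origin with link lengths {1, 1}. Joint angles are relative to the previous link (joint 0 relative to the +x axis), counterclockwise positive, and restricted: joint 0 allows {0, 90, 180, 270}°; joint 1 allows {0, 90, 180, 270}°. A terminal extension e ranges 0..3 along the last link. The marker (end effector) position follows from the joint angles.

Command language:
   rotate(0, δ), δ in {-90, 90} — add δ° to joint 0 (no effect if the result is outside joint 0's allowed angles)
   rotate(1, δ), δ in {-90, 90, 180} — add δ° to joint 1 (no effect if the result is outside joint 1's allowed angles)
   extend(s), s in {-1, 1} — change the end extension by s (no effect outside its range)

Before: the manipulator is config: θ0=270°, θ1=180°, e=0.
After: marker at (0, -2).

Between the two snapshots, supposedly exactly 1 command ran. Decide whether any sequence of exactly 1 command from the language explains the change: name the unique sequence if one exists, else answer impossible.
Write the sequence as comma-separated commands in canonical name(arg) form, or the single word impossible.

rotate(1, 180)

from: config: θ0=270°, θ1=180°, e=0
t=1 rotate(1, 180) ⇒ config: θ0=270°, θ1=0°, e=0
all 7 alternatives checked — unique.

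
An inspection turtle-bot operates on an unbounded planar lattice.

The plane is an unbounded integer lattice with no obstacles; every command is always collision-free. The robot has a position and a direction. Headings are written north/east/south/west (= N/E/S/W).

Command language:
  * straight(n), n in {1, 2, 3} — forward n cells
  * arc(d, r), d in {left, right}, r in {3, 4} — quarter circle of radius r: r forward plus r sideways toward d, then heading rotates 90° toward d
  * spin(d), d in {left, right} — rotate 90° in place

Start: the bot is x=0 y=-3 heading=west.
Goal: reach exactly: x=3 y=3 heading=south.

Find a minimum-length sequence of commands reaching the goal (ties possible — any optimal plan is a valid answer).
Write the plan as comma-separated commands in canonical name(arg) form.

initial: x=0 y=-3 heading=west
t=1 arc(right, 3) ⇒ x=-3 y=0 heading=north
t=2 arc(right, 3) ⇒ x=0 y=3 heading=east
t=3 straight(3) ⇒ x=3 y=3 heading=east
t=4 spin(right) ⇒ x=3 y=3 heading=south
nothing shorter than 4 reaches the goal.

arc(right, 3), arc(right, 3), straight(3), spin(right)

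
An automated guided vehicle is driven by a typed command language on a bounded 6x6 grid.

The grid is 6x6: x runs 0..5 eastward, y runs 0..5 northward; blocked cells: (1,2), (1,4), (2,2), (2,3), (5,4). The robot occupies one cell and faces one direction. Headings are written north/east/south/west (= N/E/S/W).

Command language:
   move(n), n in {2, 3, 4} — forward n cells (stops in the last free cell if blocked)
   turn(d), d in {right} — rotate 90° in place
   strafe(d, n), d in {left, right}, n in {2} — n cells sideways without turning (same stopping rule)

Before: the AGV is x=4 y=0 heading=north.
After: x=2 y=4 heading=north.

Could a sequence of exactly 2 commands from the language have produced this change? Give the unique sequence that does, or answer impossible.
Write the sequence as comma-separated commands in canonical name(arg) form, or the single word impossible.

move(4), strafe(left, 2)

key: order matters: swapping move(4) and strafe(left, 2) lands elsewhere
initial: x=4 y=0 heading=north
1. move(4) → x=4 y=4 heading=north
2. strafe(left, 2) → x=2 y=4 heading=north
uniquely the one of 36 2-step routes that fits.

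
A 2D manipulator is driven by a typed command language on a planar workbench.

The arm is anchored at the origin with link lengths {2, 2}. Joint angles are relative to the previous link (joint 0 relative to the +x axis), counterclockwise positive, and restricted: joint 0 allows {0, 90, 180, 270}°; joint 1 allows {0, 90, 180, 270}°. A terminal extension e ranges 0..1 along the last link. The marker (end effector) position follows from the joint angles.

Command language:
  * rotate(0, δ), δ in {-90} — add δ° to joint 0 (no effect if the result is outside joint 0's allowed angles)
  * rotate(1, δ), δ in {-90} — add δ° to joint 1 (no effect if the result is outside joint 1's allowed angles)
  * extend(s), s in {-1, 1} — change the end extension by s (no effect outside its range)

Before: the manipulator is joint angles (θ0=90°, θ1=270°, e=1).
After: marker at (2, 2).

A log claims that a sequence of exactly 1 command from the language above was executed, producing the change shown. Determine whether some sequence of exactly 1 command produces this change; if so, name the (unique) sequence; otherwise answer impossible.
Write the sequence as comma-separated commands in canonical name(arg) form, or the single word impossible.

begin: joint angles (θ0=90°, θ1=270°, e=1)
t=1 extend(-1) ⇒ joint angles (θ0=90°, θ1=270°, e=0)
uniquely the one of 4 1-step routes that fits.

extend(-1)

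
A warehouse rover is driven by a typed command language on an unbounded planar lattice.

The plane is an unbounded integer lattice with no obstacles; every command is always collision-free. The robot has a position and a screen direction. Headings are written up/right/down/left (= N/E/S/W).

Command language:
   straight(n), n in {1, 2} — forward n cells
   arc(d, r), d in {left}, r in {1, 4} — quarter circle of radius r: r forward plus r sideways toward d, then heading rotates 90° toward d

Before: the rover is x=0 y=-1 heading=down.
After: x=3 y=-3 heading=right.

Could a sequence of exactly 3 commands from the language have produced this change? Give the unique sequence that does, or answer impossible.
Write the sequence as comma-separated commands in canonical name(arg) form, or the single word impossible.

key: cell and facing (now E) both changed — the 3 commands mix motion and turning
start: x=0 y=-1 heading=down
[1] after straight(1): x=0 y=-2 heading=down
[2] after arc(left, 1): x=1 y=-3 heading=right
[3] after straight(2): x=3 y=-3 heading=right
uniquely the one of 64 3-step routes that fits.

straight(1), arc(left, 1), straight(2)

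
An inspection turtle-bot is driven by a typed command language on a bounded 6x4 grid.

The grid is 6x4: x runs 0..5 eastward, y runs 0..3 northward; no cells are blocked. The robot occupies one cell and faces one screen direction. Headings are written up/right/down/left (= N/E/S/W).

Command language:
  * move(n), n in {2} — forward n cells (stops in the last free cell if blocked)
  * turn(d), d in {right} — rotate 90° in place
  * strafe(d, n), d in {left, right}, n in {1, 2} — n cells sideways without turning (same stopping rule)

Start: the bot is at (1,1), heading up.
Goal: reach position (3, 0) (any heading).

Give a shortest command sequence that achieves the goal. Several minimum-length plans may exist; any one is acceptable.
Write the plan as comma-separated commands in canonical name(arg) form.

strafe(right, 2), turn(right), strafe(right, 1)

start: at (1,1), heading up
step 1 (strafe(right, 2)): at (3,1), heading up
step 2 (turn(right)): at (3,1), heading right
step 3 (strafe(right, 1)): at (3,0), heading right
minimal: 3 command(s), checked below 3.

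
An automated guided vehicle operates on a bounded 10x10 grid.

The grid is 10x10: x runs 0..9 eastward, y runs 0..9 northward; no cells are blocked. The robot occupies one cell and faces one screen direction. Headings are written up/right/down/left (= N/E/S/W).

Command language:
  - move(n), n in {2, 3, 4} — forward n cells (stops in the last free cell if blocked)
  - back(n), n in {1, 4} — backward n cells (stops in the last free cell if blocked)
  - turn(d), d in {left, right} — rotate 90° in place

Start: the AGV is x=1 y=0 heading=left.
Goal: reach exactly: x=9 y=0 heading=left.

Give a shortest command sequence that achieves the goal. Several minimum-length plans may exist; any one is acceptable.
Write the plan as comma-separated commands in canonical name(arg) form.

back(4), back(4)

start: x=1 y=0 heading=left
1. back(4) → x=5 y=0 heading=left
2. back(4) → x=9 y=0 heading=left
minimal: 2 command(s), checked below 2.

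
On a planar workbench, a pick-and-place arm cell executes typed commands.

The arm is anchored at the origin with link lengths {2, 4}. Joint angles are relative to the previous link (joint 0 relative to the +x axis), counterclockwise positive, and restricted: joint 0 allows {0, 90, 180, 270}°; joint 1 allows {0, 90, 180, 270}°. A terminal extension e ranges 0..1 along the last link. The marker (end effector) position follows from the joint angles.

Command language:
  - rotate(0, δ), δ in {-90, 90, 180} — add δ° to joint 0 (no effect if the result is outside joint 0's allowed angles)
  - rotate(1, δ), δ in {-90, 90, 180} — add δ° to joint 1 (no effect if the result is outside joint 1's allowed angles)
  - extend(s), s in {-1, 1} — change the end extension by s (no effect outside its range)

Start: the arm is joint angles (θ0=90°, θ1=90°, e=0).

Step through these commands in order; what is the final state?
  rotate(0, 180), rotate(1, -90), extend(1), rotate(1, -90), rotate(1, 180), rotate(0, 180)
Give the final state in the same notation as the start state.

start: joint angles (θ0=90°, θ1=90°, e=0)
t=1 rotate(0, 180) ⇒ joint angles (θ0=270°, θ1=90°, e=0)
t=2 rotate(1, -90) ⇒ joint angles (θ0=270°, θ1=0°, e=0)
t=3 extend(1) ⇒ joint angles (θ0=270°, θ1=0°, e=1)
t=4 rotate(1, -90) ⇒ joint angles (θ0=270°, θ1=270°, e=1)
t=5 rotate(1, 180) ⇒ joint angles (θ0=270°, θ1=90°, e=1)
t=6 rotate(0, 180) ⇒ joint angles (θ0=90°, θ1=90°, e=1)

joint angles (θ0=90°, θ1=90°, e=1)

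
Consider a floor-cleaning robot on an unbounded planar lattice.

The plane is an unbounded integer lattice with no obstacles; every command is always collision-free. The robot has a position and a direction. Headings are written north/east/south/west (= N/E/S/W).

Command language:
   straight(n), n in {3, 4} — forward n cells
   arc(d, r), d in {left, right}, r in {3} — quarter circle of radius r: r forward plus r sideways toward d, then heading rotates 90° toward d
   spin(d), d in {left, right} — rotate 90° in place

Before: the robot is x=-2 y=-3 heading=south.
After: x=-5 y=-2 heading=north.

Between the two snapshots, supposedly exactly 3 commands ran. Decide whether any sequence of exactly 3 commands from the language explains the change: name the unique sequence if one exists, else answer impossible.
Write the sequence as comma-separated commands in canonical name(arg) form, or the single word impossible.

key: order matters: swapping arc(right, 3) and straight(4) lands elsewhere
initial: x=-2 y=-3 heading=south
[1] after arc(right, 3): x=-5 y=-6 heading=west
[2] after spin(right): x=-5 y=-6 heading=north
[3] after straight(4): x=-5 y=-2 heading=north
no other 3-command option fits: unique.

arc(right, 3), spin(right), straight(4)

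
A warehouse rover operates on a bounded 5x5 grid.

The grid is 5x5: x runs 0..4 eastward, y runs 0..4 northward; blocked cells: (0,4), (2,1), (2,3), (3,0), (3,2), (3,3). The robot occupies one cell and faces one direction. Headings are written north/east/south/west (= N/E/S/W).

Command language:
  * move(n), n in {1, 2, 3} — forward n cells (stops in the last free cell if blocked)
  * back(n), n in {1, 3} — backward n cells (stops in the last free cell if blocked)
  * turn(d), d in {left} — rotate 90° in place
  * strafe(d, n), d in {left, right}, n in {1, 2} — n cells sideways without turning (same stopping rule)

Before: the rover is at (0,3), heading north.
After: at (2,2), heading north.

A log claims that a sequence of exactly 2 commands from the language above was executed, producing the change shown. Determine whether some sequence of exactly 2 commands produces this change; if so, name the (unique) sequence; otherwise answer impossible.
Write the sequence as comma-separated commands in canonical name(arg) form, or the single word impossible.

back(1), strafe(right, 2)

key: heading stays N — no command in the sequence turns
start: at (0,3), heading north
1. back(1) → at (0,2), heading north
2. strafe(right, 2) → at (2,2), heading north
all 100 alternatives checked — unique.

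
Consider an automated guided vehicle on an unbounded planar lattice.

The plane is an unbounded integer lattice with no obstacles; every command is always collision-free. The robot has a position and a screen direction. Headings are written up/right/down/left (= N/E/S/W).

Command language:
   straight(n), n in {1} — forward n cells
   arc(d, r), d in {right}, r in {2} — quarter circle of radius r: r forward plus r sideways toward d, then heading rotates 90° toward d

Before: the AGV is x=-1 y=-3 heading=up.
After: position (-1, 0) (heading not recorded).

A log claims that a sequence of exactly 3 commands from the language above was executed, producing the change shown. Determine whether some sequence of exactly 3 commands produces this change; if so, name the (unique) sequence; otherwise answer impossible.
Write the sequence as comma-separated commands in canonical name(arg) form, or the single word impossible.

from: x=-1 y=-3 heading=up
t=1 straight(1) ⇒ x=-1 y=-2 heading=up
t=2 straight(1) ⇒ x=-1 y=-1 heading=up
t=3 straight(1) ⇒ x=-1 y=0 heading=up
no rival 3-sequence matches.

straight(1), straight(1), straight(1)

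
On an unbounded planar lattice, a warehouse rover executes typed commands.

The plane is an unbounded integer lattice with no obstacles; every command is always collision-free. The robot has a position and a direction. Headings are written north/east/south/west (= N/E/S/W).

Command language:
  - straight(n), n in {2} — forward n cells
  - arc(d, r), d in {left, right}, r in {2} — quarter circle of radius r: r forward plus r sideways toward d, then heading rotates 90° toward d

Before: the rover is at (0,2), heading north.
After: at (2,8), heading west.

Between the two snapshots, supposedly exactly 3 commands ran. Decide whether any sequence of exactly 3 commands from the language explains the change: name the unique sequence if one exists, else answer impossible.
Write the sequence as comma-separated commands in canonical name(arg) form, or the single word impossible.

arc(right, 2), arc(left, 2), arc(left, 2)

key: running arc(left, 2) before arc(right, 2) would end elsewhere — order is forced
begin: at (0,2), heading north
[1] after arc(right, 2): at (2,4), heading east
[2] after arc(left, 2): at (4,6), heading north
[3] after arc(left, 2): at (2,8), heading west
uniquely the one of 27 3-step routes that fits.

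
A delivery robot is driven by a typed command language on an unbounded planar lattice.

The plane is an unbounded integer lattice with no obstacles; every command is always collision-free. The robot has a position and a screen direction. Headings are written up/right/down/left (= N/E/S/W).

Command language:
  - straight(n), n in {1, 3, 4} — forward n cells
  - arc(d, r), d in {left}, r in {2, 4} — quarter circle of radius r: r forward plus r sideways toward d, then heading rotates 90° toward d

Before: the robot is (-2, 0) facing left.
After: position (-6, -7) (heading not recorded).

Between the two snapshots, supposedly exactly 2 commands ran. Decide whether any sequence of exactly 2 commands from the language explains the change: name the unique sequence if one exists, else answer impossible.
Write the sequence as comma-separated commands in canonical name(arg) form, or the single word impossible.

key: order matters: swapping arc(left, 4) and straight(3) lands elsewhere
from: (-2, 0) facing left
t=1 arc(left, 4) ⇒ (-6, -4) facing down
t=2 straight(3) ⇒ (-6, -7) facing down
no rival 2-sequence matches.

arc(left, 4), straight(3)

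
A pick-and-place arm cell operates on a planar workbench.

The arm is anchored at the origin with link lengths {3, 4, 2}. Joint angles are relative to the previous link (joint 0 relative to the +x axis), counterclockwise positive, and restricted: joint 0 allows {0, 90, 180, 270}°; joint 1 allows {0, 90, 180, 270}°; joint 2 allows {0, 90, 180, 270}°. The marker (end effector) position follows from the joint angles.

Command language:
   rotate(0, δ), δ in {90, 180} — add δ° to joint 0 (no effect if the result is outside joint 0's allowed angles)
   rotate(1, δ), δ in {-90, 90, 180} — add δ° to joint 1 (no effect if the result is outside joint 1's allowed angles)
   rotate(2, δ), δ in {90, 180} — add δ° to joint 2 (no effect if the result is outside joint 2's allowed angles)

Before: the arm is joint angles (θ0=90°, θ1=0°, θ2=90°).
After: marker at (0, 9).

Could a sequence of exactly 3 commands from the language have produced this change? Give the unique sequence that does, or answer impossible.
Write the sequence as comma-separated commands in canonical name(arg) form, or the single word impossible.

initial: joint angles (θ0=90°, θ1=0°, θ2=90°)
1. rotate(2, 90) → joint angles (θ0=90°, θ1=0°, θ2=180°)
2. rotate(2, 90) → joint angles (θ0=90°, θ1=0°, θ2=270°)
3. rotate(2, 90) → joint angles (θ0=90°, θ1=0°, θ2=0°)
no other 3-command option fits: unique.

rotate(2, 90), rotate(2, 90), rotate(2, 90)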